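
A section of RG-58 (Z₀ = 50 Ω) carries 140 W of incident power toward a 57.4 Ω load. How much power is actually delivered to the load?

Γ = (57.4 − 50)/(57.4 + 50) = 0.0689
|Γ|² = 0.00475
P_refl = |Γ|²·P_inc = 0.665 W, P_del = (1 − |Γ|²)·P_inc = 139 W

P_delivered ≈ 139 W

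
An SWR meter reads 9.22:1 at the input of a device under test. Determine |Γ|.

|Γ| ≈ 0.804

|Γ| = (S − 1)/(S + 1) = (9.22 − 1)/(9.22 + 1) = 8.22/10.2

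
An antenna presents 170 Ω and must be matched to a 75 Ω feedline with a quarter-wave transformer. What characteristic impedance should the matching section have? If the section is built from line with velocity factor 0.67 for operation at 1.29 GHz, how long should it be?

Z_qwt = √(Z_0·R_L) = √(75 × 170) = √12750
λ = 0.67·c/f = 0.156 m, so l = λ/4 = 0.039 m

Z_qwt ≈ 113 Ω; length ≈ 3.9 cm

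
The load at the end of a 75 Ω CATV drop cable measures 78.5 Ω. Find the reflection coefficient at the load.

Γ = (Z_L − Z_0)/(Z_L + Z_0) = (78.5 − 75)/(78.5 + 75) = 3.5/153.5

Γ = 0.0228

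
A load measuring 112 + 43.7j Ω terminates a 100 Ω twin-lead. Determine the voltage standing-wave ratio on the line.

VSWR ≈ 1.53

Γ = (Z_L − Z_0)/(Z_L + Z_0) = (12 + j43.7)/(212 + j43.7)
|Γ| = 45.3/216 = 0.209
VSWR = (1 + |Γ|)/(1 − |Γ|) = 1.21/0.791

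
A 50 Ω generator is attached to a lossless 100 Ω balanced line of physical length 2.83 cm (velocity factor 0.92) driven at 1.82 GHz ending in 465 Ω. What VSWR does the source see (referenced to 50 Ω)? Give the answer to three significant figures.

λ = v/f = 0.92·c / 1.82 GHz = 0.152 m
βl = 2π·l/λ = 2π × 0.187 = 67.2°
tan(βl) = 2.38
Z_in = Z_0·(Z_L + jZ_0·tanβl)/(Z_0 + jZ_L·tanβl) = 25.1 − j39.8 Ω
Γ_s = (Z_in − Z_s)/(Z_in + Z_s) = (-24.9 − j39.8)/(75.1 − j39.8), |Γ_s| = 0.552
VSWR = (1 + |Γ_s|)/(1 − |Γ_s|)

VSWR ≈ 3.47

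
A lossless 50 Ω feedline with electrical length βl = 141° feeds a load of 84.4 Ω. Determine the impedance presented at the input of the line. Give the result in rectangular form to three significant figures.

tan(βl) = tan(141°) = -0.81
Z_in = Z_0·(Z_L + jZ_0·tanβl)/(Z_0 + jZ_L·tanβl)
     = 50·(84.4 − j40.5)/(50 − j68.3)

Z_in ≈ 48.7 + j26.1 Ω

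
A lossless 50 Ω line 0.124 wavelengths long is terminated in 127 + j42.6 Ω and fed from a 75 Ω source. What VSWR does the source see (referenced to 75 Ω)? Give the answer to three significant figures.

VSWR ≈ 2.84

βl = 2π × 0.124 = 44.6°
tan(βl) = 0.988
Z_in = Z_0·(Z_L + jZ_0·tanβl)/(Z_0 + jZ_L·tanβl) = 39.7 − j48.1 Ω
Γ_s = (Z_in − Z_s)/(Z_in + Z_s) = (-35.3 − j48.1)/(115 − j48.1), |Γ_s| = 0.48
VSWR = (1 + |Γ_s|)/(1 − |Γ_s|)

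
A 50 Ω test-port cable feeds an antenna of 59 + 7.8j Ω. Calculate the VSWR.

VSWR ≈ 1.24

Γ = (Z_L − Z_0)/(Z_L + Z_0) = (9 + j7.8)/(109 + j7.8)
|Γ| = 11.9/109 = 0.109
VSWR = (1 + |Γ|)/(1 − |Γ|) = 1.11/0.891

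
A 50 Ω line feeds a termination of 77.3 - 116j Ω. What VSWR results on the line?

Γ = (Z_L − Z_0)/(Z_L + Z_0) = (27.3 − j116)/(127.3 − j116)
|Γ| = 119/172 = 0.692
VSWR = (1 + |Γ|)/(1 − |Γ|) = 1.69/0.308

VSWR ≈ 5.49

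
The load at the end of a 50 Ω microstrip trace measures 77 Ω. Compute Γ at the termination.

Γ = 0.213

Γ = (Z_L − Z_0)/(Z_L + Z_0) = (77 − 50)/(77 + 50) = 27/127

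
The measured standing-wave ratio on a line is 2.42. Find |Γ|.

|Γ| = (S − 1)/(S + 1) = (2.42 − 1)/(2.42 + 1) = 1.42/3.42

|Γ| ≈ 0.415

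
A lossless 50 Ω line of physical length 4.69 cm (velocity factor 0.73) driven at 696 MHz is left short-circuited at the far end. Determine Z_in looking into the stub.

λ = v/f = 0.73·c / 696 MHz = 0.315 m
βl = 2π·l/λ = 2π × 0.149 = 53.7°
tan(βl) = 1.36
For a short-circuited stub, Z_in = jZ_0·tan(βl)

Z_in ≈ +j68 Ω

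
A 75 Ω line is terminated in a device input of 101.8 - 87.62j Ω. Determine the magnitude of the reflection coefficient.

|Γ| ≈ 0.464

Γ = (Z_L − Z_0)/(Z_L + Z_0) = (26.8 − j87.62)/(176.8 − j87.62)
|Γ| = 91.6/197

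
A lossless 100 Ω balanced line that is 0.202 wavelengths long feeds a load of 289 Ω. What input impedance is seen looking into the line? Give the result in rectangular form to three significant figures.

βl = 2π × 0.202 = 72.7°
tan(βl) = tan(72.7°) = 3.21
Z_in = Z_0·(Z_L + jZ_0·tanβl)/(Z_0 + jZ_L·tanβl)
     = 100·(289 + j321)/(100 + j929)

Z_in ≈ 37.5 − j27.1 Ω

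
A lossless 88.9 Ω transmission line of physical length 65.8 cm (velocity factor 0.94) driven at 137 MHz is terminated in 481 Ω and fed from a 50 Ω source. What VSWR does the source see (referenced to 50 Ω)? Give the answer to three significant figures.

VSWR ≈ 4.28

λ = v/f = 0.94·c / 137 MHz = 2.06 m
βl = 2π·l/λ = 2π × 0.32 = 115°
tan(βl) = -2.14
Z_in = Z_0·(Z_L + jZ_0·tanβl)/(Z_0 + jZ_L·tanβl) = 19.9 + j39.9 Ω
Γ_s = (Z_in − Z_s)/(Z_in + Z_s) = (-30.1 + j39.9)/(69.9 + j39.9), |Γ_s| = 0.621
VSWR = (1 + |Γ_s|)/(1 − |Γ_s|)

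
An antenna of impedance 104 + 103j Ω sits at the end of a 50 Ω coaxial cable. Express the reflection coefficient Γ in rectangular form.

Γ ≈ 0.551 + j0.3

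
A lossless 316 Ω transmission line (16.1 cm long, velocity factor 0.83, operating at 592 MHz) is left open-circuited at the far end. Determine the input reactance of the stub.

X_in ≈ 349 Ω (inductive)

λ = v/f = 0.83·c / 592 MHz = 0.421 m
βl = 2π·l/λ = 2π × 0.383 = 138°
tan(βl) = -0.907
For an open-circuited stub, Z_in = −jZ_0·cot(βl) = −jZ_0/tan(βl)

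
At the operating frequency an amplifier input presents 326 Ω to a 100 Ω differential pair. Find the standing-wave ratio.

Γ = (326 − 100)/(326 + 100) = 0.531
VSWR = (1 + 0.531)/(1 − 0.531)

VSWR ≈ 3.26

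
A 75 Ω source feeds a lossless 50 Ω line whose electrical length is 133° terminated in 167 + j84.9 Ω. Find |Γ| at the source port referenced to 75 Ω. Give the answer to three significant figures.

|Γ| ≈ 0.679

tan(βl) = -1.07
Z_in = Z_0·(Z_L + jZ_0·tanβl)/(Z_0 + jZ_L·tanβl) = 17.3 + j33 Ω
Γ_s = (Z_in − Z_s)/(Z_in + Z_s) = (-57.7 + j33)/(92.3 + j33), |Γ_s| = 0.679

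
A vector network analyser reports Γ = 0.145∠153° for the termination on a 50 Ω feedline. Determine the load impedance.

Z_L = Z_0·(1 + Γ)/(1 − Γ) = 50·(0.871 + j0.0658)/(1.13 − j0.0658)

Z_L ≈ 38.3 + j5.15 Ω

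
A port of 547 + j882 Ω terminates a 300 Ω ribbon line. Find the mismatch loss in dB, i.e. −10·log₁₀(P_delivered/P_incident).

mismatch loss ≈ 3.58 dB

Γ = (247 + j882)/(847 + j882), |Γ| = 0.749
|Γ|² = 0.561, so P_del/P_inc = 1 − |Γ|² = 0.439
ML = −10·log₁₀(1 − |Γ|²)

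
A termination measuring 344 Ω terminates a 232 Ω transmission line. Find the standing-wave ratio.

VSWR ≈ 1.48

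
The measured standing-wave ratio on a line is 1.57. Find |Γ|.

|Γ| = (S − 1)/(S + 1) = (1.57 − 1)/(1.57 + 1) = 0.57/2.57

|Γ| ≈ 0.222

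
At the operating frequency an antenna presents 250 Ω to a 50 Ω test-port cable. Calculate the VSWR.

VSWR ≈ 5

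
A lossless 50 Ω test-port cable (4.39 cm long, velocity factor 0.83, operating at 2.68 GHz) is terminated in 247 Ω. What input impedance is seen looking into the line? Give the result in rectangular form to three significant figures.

Z_in ≈ 146 + j117 Ω

λ = v/f = 0.83·c / 2.68 GHz = 0.0929 m
βl = 2π·l/λ = 2π × 0.472 = 170°
tan(βl) = tan(170°) = -0.175
Z_in = Z_0·(Z_L + jZ_0·tanβl)/(Z_0 + jZ_L·tanβl)
     = 50·(247 − j8.73)/(50 − j43.1)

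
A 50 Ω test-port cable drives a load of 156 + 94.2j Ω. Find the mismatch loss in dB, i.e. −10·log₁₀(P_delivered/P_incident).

mismatch loss ≈ 2.16 dB

Γ = (106 + j94.2)/(206 + j94.2), |Γ| = 0.626
|Γ|² = 0.392, so P_del/P_inc = 1 − |Γ|² = 0.608
ML = −10·log₁₀(1 − |Γ|²)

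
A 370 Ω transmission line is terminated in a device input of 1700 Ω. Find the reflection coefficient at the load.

Γ = (Z_L − Z_0)/(Z_L + Z_0) = (1700 − 370)/(1700 + 370) = 1330/2070

Γ = 0.643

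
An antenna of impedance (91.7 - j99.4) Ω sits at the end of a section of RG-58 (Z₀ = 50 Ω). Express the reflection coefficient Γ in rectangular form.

Γ ≈ 0.527 − j0.332

Γ = (Z_L − Z_0)/(Z_L + Z_0) = (41.7 − j99.4)/(141.7 − j99.4)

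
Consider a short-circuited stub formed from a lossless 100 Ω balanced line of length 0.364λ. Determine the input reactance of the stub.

X_in ≈ -115 Ω (capacitive)

βl = 2π × 0.364 = 131°
tan(βl) = -1.15
For a short-circuited stub, Z_in = jZ_0·tan(βl)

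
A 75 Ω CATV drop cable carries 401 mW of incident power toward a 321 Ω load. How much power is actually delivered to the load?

P_delivered ≈ 246 mW

Γ = (321 − 75)/(321 + 75) = 0.621
|Γ|² = 0.386
P_refl = |Γ|²·P_inc = 155 mW, P_del = (1 − |Γ|²)·P_inc = 246 mW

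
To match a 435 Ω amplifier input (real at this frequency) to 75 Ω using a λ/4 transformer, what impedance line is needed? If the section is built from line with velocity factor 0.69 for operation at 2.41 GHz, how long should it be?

Z_qwt = √(Z_0·R_L) = √(75 × 435) = √32620
λ = 0.69·c/f = 0.0859 m, so l = λ/4 = 0.0215 m

Z_qwt ≈ 181 Ω; length ≈ 2.15 cm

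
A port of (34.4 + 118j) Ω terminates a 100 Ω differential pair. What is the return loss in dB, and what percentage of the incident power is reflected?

RL ≈ 2.44 dB; 57% of incident power reflected

Γ = (-65.6 + j118)/(134.4 + j118), |Γ| = 0.755
RL = −20·log₁₀(0.755) = 2.44 dB
P_refl/P_inc = |Γ|² = 0.57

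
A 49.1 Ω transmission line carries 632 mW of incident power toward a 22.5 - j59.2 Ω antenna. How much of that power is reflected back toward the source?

P_reflected ≈ 308 mW

|Γ| = |(-26.6 − j59.2)/(71.6 − j59.2)| = 0.699
|Γ|² = 0.488
P_refl = |Γ|²·P_inc = 308 mW, P_del = (1 − |Γ|²)·P_inc = 324 mW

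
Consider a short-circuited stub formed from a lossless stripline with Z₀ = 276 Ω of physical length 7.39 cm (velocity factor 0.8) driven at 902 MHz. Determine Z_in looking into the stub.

λ = v/f = 0.8·c / 902 MHz = 0.266 m
βl = 2π·l/λ = 2π × 0.278 = 100°
tan(βl) = -5.68
For a short-circuited stub, Z_in = jZ_0·tan(βl)

Z_in ≈ −j1570 Ω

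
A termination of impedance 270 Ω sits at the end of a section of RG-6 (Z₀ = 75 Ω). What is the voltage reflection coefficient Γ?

Γ = (Z_L − Z_0)/(Z_L + Z_0) = (270 − 75)/(270 + 75) = 195/345

Γ = 0.565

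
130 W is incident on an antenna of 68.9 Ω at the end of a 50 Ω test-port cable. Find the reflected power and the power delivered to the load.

Γ = (68.9 − 50)/(68.9 + 50) = 0.159
|Γ|² = 0.0253
P_refl = |Γ|²·P_inc = 3.28 W, P_del = (1 − |Γ|²)·P_inc = 127 W

P_reflected ≈ 3.28 W; P_delivered ≈ 127 W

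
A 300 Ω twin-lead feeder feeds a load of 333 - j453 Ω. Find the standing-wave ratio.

VSWR ≈ 3.8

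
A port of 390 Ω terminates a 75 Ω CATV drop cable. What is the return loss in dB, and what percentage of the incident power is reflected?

RL ≈ 3.38 dB; 45.9% of incident power reflected

Γ = (390 − 75)/(390 + 75) = 0.677
RL = −20·log₁₀(0.677) = 3.38 dB
P_refl/P_inc = |Γ|² = 0.459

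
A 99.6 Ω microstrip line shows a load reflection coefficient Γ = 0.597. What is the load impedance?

Z_L = Z_0·(1 + Γ)/(1 − Γ) = 99.6·(1.6)/(0.403)

Z_L ≈ 395 Ω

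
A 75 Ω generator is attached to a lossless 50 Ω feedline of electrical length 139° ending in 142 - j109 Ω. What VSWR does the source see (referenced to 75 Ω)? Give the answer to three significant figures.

VSWR ≈ 4.16

tan(βl) = -0.869
Z_in = Z_0·(Z_L + jZ_0·tanβl)/(Z_0 + jZ_L·tanβl) = 36.2 + j70.6 Ω
Γ_s = (Z_in − Z_s)/(Z_in + Z_s) = (-38.8 + j70.6)/(111 + j70.6), |Γ_s| = 0.612
VSWR = (1 + |Γ_s|)/(1 − |Γ_s|)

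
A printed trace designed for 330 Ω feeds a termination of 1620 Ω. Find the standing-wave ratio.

Γ = (1620 − 330)/(1620 + 330) = 0.662
VSWR = (1 + 0.662)/(1 − 0.662)

VSWR ≈ 4.91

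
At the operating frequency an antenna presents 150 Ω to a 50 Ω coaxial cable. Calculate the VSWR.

VSWR ≈ 3

Γ = (150 − 50)/(150 + 50) = 0.5
VSWR = (1 + 0.5)/(1 − 0.5)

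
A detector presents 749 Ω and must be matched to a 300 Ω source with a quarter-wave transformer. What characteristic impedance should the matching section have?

Z_qwt = √(Z_0·R_L) = √(300 × 749) = √224700

Z_qwt ≈ 474 Ω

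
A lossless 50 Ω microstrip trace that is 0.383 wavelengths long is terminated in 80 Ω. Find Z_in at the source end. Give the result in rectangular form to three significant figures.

Z_in ≈ 47 + j22.8 Ω

βl = 2π × 0.383 = 138°
tan(βl) = tan(138°) = -0.904
Z_in = Z_0·(Z_L + jZ_0·tanβl)/(Z_0 + jZ_L·tanβl)
     = 50·(80 − j45.2)/(50 − j72.3)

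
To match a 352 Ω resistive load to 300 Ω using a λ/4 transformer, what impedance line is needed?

Z_qwt ≈ 325 Ω

Z_qwt = √(Z_0·R_L) = √(300 × 352) = √105600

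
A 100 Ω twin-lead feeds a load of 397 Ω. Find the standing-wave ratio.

VSWR ≈ 3.97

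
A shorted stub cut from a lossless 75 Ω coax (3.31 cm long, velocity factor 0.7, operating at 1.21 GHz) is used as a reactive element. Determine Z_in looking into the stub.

Z_in ≈ +j192 Ω

λ = v/f = 0.7·c / 1.21 GHz = 0.174 m
βl = 2π·l/λ = 2π × 0.191 = 68.7°
tan(βl) = 2.56
For a shorted stub, Z_in = jZ_0·tan(βl)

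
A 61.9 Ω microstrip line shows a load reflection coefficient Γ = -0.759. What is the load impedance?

Z_L = Z_0·(1 + Γ)/(1 − Γ) = 61.9·(0.241)/(1.76)

Z_L ≈ 8.48 Ω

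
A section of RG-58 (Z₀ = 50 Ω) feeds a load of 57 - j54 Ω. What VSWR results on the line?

VSWR ≈ 2.67

Γ = (Z_L − Z_0)/(Z_L + Z_0) = (7 − j54)/(107 − j54)
|Γ| = 54.5/120 = 0.454
VSWR = (1 + |Γ|)/(1 − |Γ|) = 1.45/0.546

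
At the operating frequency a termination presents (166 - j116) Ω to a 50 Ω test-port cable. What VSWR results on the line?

VSWR ≈ 5.04

Γ = (Z_L − Z_0)/(Z_L + Z_0) = (116 − j116)/(216 − j116)
|Γ| = 164/245 = 0.669
VSWR = (1 + |Γ|)/(1 − |Γ|) = 1.67/0.331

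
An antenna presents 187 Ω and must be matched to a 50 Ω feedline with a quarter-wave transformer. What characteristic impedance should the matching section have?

Z_qwt = √(Z_0·R_L) = √(50 × 187) = √9350

Z_qwt ≈ 96.7 Ω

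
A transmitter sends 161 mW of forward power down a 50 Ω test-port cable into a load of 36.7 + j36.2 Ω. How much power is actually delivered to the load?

|Γ| = |(-13.3 + j36.2)/(86.7 + j36.2)| = 0.41
|Γ|² = 0.168
P_refl = |Γ|²·P_inc = 27.1 mW, P_del = (1 − |Γ|²)·P_inc = 134 mW

P_delivered ≈ 134 mW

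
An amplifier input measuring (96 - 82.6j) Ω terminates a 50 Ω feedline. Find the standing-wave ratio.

Γ = (Z_L − Z_0)/(Z_L + Z_0) = (46 − j82.6)/(146 − j82.6)
|Γ| = 94.5/168 = 0.564
VSWR = (1 + |Γ|)/(1 − |Γ|) = 1.56/0.436

VSWR ≈ 3.58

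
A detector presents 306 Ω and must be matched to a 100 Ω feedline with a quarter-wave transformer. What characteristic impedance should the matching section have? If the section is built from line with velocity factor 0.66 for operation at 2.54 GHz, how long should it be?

Z_qwt ≈ 175 Ω; length ≈ 1.95 cm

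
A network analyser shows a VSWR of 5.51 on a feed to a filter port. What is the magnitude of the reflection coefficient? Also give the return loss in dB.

|Γ| ≈ 0.693; return loss ≈ 3.19 dB

|Γ| = (S − 1)/(S + 1) = (5.51 − 1)/(5.51 + 1) = 4.51/6.51
RL = −20·log₁₀|Γ| = −20·log₁₀(0.693)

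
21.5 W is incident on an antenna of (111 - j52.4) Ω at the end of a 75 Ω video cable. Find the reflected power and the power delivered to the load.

|Γ| = |(36 − j52.4)/(186 − j52.4)| = 0.329
|Γ|² = 0.108
P_refl = |Γ|²·P_inc = 2.33 W, P_del = (1 − |Γ|²)·P_inc = 19.2 W

P_reflected ≈ 2.33 W; P_delivered ≈ 19.2 W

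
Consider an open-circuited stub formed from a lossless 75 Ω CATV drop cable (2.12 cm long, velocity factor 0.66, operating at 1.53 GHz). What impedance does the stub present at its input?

Z_in ≈ −j45.1 Ω

λ = v/f = 0.66·c / 1.53 GHz = 0.129 m
βl = 2π·l/λ = 2π × 0.164 = 59°
tan(βl) = 1.66
For an open-circuited stub, Z_in = −jZ_0·cot(βl) = −jZ_0/tan(βl)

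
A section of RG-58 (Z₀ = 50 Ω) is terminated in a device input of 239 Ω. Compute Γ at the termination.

Γ = 0.654

Γ = (Z_L − Z_0)/(Z_L + Z_0) = (239 − 50)/(239 + 50) = 189/289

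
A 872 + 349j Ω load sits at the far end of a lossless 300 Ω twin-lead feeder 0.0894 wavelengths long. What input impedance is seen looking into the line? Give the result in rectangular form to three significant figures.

βl = 2π × 0.0894 = 32.2°
tan(βl) = tan(32.2°) = 0.629
Z_in = Z_0·(Z_L + jZ_0·tanβl)/(Z_0 + jZ_L·tanβl)
     = 300·(872 + j538)/(80.4 + j549)

Z_in ≈ 356 − j425 Ω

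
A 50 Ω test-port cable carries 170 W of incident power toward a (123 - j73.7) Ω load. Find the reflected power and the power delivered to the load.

P_reflected ≈ 51.7 W; P_delivered ≈ 118 W

|Γ| = |(73 − j73.7)/(173 − j73.7)| = 0.552
|Γ|² = 0.304
P_refl = |Γ|²·P_inc = 51.7 W, P_del = (1 − |Γ|²)·P_inc = 118 W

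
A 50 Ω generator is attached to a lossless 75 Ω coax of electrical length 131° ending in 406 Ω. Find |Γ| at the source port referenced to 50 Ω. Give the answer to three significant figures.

tan(βl) = -1.15
Z_in = Z_0·(Z_L + jZ_0·tanβl)/(Z_0 + jZ_L·tanβl) = 23.7 + j61.4 Ω
Γ_s = (Z_in − Z_s)/(Z_in + Z_s) = (-26.3 + j61.4)/(73.7 + j61.4), |Γ_s| = 0.696

|Γ| ≈ 0.696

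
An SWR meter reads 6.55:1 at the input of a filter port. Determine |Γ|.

|Γ| ≈ 0.735

|Γ| = (S − 1)/(S + 1) = (6.55 − 1)/(6.55 + 1) = 5.55/7.55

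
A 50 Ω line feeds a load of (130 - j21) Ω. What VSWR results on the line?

Γ = (Z_L − Z_0)/(Z_L + Z_0) = (80 − j21)/(180 − j21)
|Γ| = 82.7/181 = 0.456
VSWR = (1 + |Γ|)/(1 − |Γ|) = 1.46/0.544

VSWR ≈ 2.68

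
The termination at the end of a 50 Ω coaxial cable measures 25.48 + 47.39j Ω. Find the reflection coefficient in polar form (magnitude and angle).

Γ ≈ 0.599 ∠ 85.2°

Γ = (Z_L − Z_0)/(Z_L + Z_0) = (-24.52 + j47.39)/(75.48 + j47.39)
|Γ| = 53.4/89.1 = 0.599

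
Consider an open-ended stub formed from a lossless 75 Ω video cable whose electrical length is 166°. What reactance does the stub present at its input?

tan(βl) = -0.249
For an open-ended stub, Z_in = −jZ_0·cot(βl) = −jZ_0/tan(βl)

X_in ≈ 301 Ω (inductive)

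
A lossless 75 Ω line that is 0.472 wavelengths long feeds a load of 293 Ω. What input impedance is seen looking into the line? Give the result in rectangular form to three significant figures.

βl = 2π × 0.472 = 170°
tan(βl) = tan(170°) = -0.178
Z_in = Z_0·(Z_L + jZ_0·tanβl)/(Z_0 + jZ_L·tanβl)
     = 75·(293 − j13.3)/(75 − j52.1)

Z_in ≈ 204 + j128 Ω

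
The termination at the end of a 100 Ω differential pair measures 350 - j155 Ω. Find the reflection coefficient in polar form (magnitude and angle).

Γ = (Z_L − Z_0)/(Z_L + Z_0) = (250 − j155)/(450 − j155)
|Γ| = 294/476 = 0.618

Γ ≈ 0.618 ∠ -12.8°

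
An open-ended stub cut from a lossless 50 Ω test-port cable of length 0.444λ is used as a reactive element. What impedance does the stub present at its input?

Z_in ≈ +j136 Ω

βl = 2π × 0.444 = 160°
tan(βl) = -0.367
For an open-ended stub, Z_in = −jZ_0·cot(βl) = −jZ_0/tan(βl)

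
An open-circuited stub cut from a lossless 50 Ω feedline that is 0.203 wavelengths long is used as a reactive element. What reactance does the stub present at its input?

βl = 2π × 0.203 = 73.1°
tan(βl) = 3.29
For an open-circuited stub, Z_in = −jZ_0·cot(βl) = −jZ_0/tan(βl)

X_in ≈ -15.2 Ω (capacitive)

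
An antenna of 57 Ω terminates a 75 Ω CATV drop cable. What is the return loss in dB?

RL ≈ 17.3 dB

Γ = (57 − 75)/(57 + 75) = -0.136
RL = −20·log₁₀|Γ| = −20·log₁₀(0.136)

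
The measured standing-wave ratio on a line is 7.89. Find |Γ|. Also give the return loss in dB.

|Γ| = (S − 1)/(S + 1) = (7.89 − 1)/(7.89 + 1) = 6.89/8.89
RL = −20·log₁₀|Γ| = −20·log₁₀(0.775)

|Γ| ≈ 0.775; return loss ≈ 2.21 dB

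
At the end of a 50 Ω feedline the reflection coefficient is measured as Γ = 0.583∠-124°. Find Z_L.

Z_L ≈ 16.6 − j24.3 Ω

Z_L = Z_0·(1 + Γ)/(1 − Γ) = 50·(0.674 − j0.483)/(1.33 + j0.483)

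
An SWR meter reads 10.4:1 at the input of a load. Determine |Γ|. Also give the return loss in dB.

|Γ| = (S − 1)/(S + 1) = (10.4 − 1)/(10.4 + 1) = 9.4/11.4
RL = −20·log₁₀|Γ| = −20·log₁₀(0.825)

|Γ| ≈ 0.825; return loss ≈ 1.68 dB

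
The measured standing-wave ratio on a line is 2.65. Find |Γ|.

|Γ| = (S − 1)/(S + 1) = (2.65 − 1)/(2.65 + 1) = 1.65/3.65

|Γ| ≈ 0.452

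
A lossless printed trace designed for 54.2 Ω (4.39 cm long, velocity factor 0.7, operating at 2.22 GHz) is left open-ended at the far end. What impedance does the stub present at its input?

Z_in ≈ +j236 Ω

λ = v/f = 0.7·c / 2.22 GHz = 0.0946 m
βl = 2π·l/λ = 2π × 0.464 = 167°
tan(βl) = -0.23
For an open-ended stub, Z_in = −jZ_0·cot(βl) = −jZ_0/tan(βl)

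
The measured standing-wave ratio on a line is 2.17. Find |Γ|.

|Γ| = (S − 1)/(S + 1) = (2.17 − 1)/(2.17 + 1) = 1.17/3.17

|Γ| ≈ 0.369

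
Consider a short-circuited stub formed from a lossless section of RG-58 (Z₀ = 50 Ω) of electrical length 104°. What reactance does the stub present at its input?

tan(βl) = -4.01
For a short-circuited stub, Z_in = jZ_0·tan(βl)

X_in ≈ -201 Ω (capacitive)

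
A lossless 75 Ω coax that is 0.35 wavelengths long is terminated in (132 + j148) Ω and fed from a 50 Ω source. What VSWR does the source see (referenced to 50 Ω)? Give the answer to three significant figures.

VSWR ≈ 3.29

βl = 2π × 0.35 = 126°
tan(βl) = -1.38
Z_in = Z_0·(Z_L + jZ_0·tanβl)/(Z_0 + jZ_L·tanβl) = 19.4 + j24.7 Ω
Γ_s = (Z_in − Z_s)/(Z_in + Z_s) = (-30.6 + j24.7)/(69.4 + j24.7), |Γ_s| = 0.534
VSWR = (1 + |Γ_s|)/(1 − |Γ_s|)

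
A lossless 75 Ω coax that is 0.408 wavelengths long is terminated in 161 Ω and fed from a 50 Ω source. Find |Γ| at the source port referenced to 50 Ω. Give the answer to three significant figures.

|Γ| ≈ 0.466

βl = 2π × 0.408 = 147°
tan(βl) = -0.652
Z_in = Z_0·(Z_L + jZ_0·tanβl)/(Z_0 + jZ_L·tanβl) = 77.5 + j59.6 Ω
Γ_s = (Z_in − Z_s)/(Z_in + Z_s) = (27.5 + j59.6)/(128 + j59.6), |Γ_s| = 0.466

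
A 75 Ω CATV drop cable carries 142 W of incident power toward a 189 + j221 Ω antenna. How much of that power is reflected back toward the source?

|Γ| = |(114 + j221)/(264 + j221)| = 0.722
|Γ|² = 0.522
P_refl = |Γ|²·P_inc = 74.1 W, P_del = (1 − |Γ|²)·P_inc = 67.9 W

P_reflected ≈ 74.1 W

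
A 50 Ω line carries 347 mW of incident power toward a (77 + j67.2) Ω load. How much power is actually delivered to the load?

|Γ| = |(27 + j67.2)/(127 + j67.2)| = 0.504
|Γ|² = 0.254
P_refl = |Γ|²·P_inc = 88.2 mW, P_del = (1 − |Γ|²)·P_inc = 259 mW

P_delivered ≈ 259 mW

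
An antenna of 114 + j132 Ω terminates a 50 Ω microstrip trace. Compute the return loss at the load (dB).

RL ≈ 3.14 dB

Γ = (64 + j132)/(164 + j132), |Γ| = 0.697
RL = −20·log₁₀|Γ| = −20·log₁₀(0.697)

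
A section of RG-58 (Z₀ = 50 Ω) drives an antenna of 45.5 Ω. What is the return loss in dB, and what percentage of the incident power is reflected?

Γ = (45.5 − 50)/(45.5 + 50) = -0.0471
RL = −20·log₁₀(0.0471) = 26.5 dB
P_refl/P_inc = |Γ|² = 0.00222

RL ≈ 26.5 dB; 0.222% of incident power reflected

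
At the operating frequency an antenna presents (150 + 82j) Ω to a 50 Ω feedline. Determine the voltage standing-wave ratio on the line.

VSWR ≈ 3.98

Γ = (Z_L − Z_0)/(Z_L + Z_0) = (100 + j82)/(200 + j82)
|Γ| = 129/216 = 0.598
VSWR = (1 + |Γ|)/(1 − |Γ|) = 1.6/0.402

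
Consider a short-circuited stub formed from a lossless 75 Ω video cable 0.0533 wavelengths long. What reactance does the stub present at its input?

X_in ≈ 26.1 Ω (inductive)

βl = 2π × 0.0533 = 19.2°
tan(βl) = 0.348
For a short-circuited stub, Z_in = jZ_0·tan(βl)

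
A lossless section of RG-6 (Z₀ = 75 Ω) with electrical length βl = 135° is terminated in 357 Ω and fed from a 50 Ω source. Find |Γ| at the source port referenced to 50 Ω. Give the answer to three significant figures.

tan(βl) = -1
Z_in = Z_0·(Z_L + jZ_0·tanβl)/(Z_0 + jZ_L·tanβl) = 30.2 + j68.7 Ω
Γ_s = (Z_in − Z_s)/(Z_in + Z_s) = (-19.8 + j68.7)/(80.2 + j68.7), |Γ_s| = 0.677

|Γ| ≈ 0.677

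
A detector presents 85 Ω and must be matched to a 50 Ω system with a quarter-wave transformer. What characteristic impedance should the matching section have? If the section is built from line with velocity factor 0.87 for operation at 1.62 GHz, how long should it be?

Z_qwt = √(Z_0·R_L) = √(50 × 85) = √4250
λ = 0.87·c/f = 0.161 m, so l = λ/4 = 0.0403 m

Z_qwt ≈ 65.2 Ω; length ≈ 4.03 cm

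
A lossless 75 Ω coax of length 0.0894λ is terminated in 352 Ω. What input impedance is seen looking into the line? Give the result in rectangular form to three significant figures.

Z_in ≈ 50.5 − j102 Ω

βl = 2π × 0.0894 = 32.2°
tan(βl) = tan(32.2°) = 0.629
Z_in = Z_0·(Z_L + jZ_0·tanβl)/(Z_0 + jZ_L·tanβl)
     = 75·(352 + j47.2)/(75 + j222)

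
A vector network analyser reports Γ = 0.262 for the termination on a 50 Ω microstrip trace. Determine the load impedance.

Z_L = Z_0·(1 + Γ)/(1 − Γ) = 50·(1.26)/(0.738)

Z_L ≈ 85.5 Ω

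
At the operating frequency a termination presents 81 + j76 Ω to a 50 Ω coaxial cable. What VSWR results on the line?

VSWR ≈ 3.37

Γ = (Z_L − Z_0)/(Z_L + Z_0) = (31 + j76)/(131 + j76)
|Γ| = 82.1/151 = 0.542
VSWR = (1 + |Γ|)/(1 − |Γ|) = 1.54/0.458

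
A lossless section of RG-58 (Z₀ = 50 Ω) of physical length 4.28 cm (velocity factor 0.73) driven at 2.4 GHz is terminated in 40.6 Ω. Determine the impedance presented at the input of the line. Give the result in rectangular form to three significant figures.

λ = v/f = 0.73·c / 2.4 GHz = 0.0912 m
βl = 2π·l/λ = 2π × 0.469 = 169°
tan(βl) = tan(169°) = -0.197
Z_in = Z_0·(Z_L + jZ_0·tanβl)/(Z_0 + jZ_L·tanβl)
     = 50·(40.6 − j9.85)/(50 − j8)

Z_in ≈ 41.1 − j3.27 Ω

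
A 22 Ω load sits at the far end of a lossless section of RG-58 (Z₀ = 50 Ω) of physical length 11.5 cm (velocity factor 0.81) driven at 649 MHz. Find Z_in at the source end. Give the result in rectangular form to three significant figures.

λ = v/f = 0.81·c / 649 MHz = 0.374 m
βl = 2π·l/λ = 2π × 0.307 = 111°
tan(βl) = tan(111°) = -2.66
Z_in = Z_0·(Z_L + jZ_0·tanβl)/(Z_0 + jZ_L·tanβl)
     = 50·(22 − j133)/(50 − j58.6)

Z_in ≈ 75 − j45.2 Ω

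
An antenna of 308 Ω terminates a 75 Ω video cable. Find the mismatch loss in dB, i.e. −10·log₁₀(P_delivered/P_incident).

Γ = (308 − 75)/(308 + 75) = 0.608
|Γ|² = 0.37, so P_del/P_inc = 1 − |Γ|² = 0.63
ML = −10·log₁₀(1 − |Γ|²)

mismatch loss ≈ 2.01 dB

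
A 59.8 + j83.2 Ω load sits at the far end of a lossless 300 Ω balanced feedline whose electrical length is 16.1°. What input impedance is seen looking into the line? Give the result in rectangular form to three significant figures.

Z_in ≈ 76.2 + j180 Ω

tan(βl) = tan(16.1°) = 0.289
Z_in = Z_0·(Z_L + jZ_0·tanβl)/(Z_0 + jZ_L·tanβl)
     = 300·(59.8 + j170)/(276 + j17.3)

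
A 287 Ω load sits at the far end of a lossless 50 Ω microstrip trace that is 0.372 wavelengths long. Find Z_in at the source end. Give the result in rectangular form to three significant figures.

Z_in ≈ 16.3 + j45.4 Ω

βl = 2π × 0.372 = 134°
tan(βl) = tan(134°) = -1.04
Z_in = Z_0·(Z_L + jZ_0·tanβl)/(Z_0 + jZ_L·tanβl)
     = 50·(287 − j51.9)/(50 − j298)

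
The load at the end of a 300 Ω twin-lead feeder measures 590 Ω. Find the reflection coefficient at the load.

Γ = 0.326

Γ = (Z_L − Z_0)/(Z_L + Z_0) = (590 − 300)/(590 + 300) = 290/890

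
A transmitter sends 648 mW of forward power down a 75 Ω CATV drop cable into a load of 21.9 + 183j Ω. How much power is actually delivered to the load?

|Γ| = |(-53.1 + j183)/(96.9 + j183)| = 0.92
|Γ|² = 0.847
P_refl = |Γ|²·P_inc = 549 mW, P_del = (1 − |Γ|²)·P_inc = 99.3 mW

P_delivered ≈ 99.3 mW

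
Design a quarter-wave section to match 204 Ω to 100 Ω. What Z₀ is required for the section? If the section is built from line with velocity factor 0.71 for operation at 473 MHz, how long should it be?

Z_qwt ≈ 143 Ω; length ≈ 11.3 cm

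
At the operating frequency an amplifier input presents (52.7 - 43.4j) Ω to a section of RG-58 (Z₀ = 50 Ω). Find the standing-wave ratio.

Γ = (Z_L − Z_0)/(Z_L + Z_0) = (2.7 − j43.4)/(102.7 − j43.4)
|Γ| = 43.5/111 = 0.39
VSWR = (1 + |Γ|)/(1 − |Γ|) = 1.39/0.61

VSWR ≈ 2.28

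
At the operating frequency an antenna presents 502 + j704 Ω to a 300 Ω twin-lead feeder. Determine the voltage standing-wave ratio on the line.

VSWR ≈ 5.38

Γ = (Z_L − Z_0)/(Z_L + Z_0) = (202 + j704)/(802 + j704)
|Γ| = 732/1070 = 0.686
VSWR = (1 + |Γ|)/(1 − |Γ|) = 1.69/0.314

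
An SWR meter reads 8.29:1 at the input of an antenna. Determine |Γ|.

|Γ| ≈ 0.785

|Γ| = (S − 1)/(S + 1) = (8.29 − 1)/(8.29 + 1) = 7.29/9.29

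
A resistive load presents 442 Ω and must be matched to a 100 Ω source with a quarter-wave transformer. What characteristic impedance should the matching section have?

Z_qwt ≈ 210 Ω

Z_qwt = √(Z_0·R_L) = √(100 × 442) = √44200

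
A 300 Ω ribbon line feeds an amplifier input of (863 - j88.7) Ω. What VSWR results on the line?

Γ = (Z_L − Z_0)/(Z_L + Z_0) = (563 − j88.7)/(1163 − j88.7)
|Γ| = 570/1170 = 0.489
VSWR = (1 + |Γ|)/(1 − |Γ|) = 1.49/0.511

VSWR ≈ 2.91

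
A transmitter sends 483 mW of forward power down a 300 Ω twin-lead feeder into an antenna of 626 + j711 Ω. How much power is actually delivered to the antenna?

P_delivered ≈ 266 mW

|Γ| = |(326 + j711)/(926 + j711)| = 0.67
|Γ|² = 0.449
P_refl = |Γ|²·P_inc = 217 mW, P_del = (1 − |Γ|²)·P_inc = 266 mW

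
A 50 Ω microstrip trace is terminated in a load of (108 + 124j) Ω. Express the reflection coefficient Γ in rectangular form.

Γ ≈ 0.608 + j0.307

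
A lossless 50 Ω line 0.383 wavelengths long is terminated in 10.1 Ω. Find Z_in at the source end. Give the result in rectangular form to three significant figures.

βl = 2π × 0.383 = 138°
tan(βl) = tan(138°) = -0.904
Z_in = Z_0·(Z_L + jZ_0·tanβl)/(Z_0 + jZ_L·tanβl)
     = 50·(10.1 − j45.2)/(50 − j9.13)

Z_in ≈ 17.8 − j42 Ω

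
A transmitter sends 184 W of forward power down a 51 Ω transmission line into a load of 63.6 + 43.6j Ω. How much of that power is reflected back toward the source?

P_reflected ≈ 25.2 W

|Γ| = |(12.6 + j43.6)/(114.6 + j43.6)| = 0.37
|Γ|² = 0.137
P_refl = |Γ|²·P_inc = 25.2 W, P_del = (1 − |Γ|²)·P_inc = 159 W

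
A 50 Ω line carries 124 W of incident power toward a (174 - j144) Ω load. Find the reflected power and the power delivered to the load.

P_reflected ≈ 63.1 W; P_delivered ≈ 60.9 W

|Γ| = |(124 − j144)/(224 − j144)| = 0.714
|Γ|² = 0.509
P_refl = |Γ|²·P_inc = 63.1 W, P_del = (1 − |Γ|²)·P_inc = 60.9 W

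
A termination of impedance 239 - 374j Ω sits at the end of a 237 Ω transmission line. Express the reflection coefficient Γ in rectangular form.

Γ ≈ 0.384 − j0.484

Γ = (Z_L − Z_0)/(Z_L + Z_0) = (2 − j374)/(476 − j374)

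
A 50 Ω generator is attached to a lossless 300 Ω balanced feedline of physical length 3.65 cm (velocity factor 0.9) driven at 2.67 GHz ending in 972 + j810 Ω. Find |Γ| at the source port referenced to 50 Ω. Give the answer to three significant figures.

λ = v/f = 0.9·c / 2.67 GHz = 0.101 m
βl = 2π·l/λ = 2π × 0.361 = 130°
tan(βl) = -1.19
Z_in = Z_0·(Z_L + jZ_0·tanβl)/(Z_0 + jZ_L·tanβl) = 71.9 + j173 Ω
Γ_s = (Z_in − Z_s)/(Z_in + Z_s) = (21.9 + j173)/(122 + j173), |Γ_s| = 0.824

|Γ| ≈ 0.824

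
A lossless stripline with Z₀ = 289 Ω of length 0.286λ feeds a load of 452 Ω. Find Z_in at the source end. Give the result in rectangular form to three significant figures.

Z_in ≈ 190 + j38.5 Ω

βl = 2π × 0.286 = 103°
tan(βl) = tan(103°) = -4.35
Z_in = Z_0·(Z_L + jZ_0·tanβl)/(Z_0 + jZ_L·tanβl)
     = 289·(452 − j1260)/(289 − j1960)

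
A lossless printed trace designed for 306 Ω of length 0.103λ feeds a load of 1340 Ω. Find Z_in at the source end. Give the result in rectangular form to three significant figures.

Z_in ≈ 176 − j352 Ω

βl = 2π × 0.103 = 37.1°
tan(βl) = tan(37.1°) = 0.756
Z_in = Z_0·(Z_L + jZ_0·tanβl)/(Z_0 + jZ_L·tanβl)
     = 306·(1340 + j231)/(306 + j1010)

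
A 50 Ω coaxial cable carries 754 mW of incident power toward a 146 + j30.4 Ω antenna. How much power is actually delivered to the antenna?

|Γ| = |(96 + j30.4)/(196 + j30.4)| = 0.508
|Γ|² = 0.258
P_refl = |Γ|²·P_inc = 194 mW, P_del = (1 − |Γ|²)·P_inc = 560 mW

P_delivered ≈ 560 mW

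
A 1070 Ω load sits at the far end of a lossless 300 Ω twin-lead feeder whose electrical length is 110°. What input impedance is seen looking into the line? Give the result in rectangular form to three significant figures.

tan(βl) = tan(110°) = -2.75
Z_in = Z_0·(Z_L + jZ_0·tanβl)/(Z_0 + jZ_L·tanβl)
     = 300·(1070 − j824)/(300 − j2940)

Z_in ≈ 94.3 + j99.6 Ω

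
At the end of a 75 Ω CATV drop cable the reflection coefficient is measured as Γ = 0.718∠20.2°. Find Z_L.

Z_L = Z_0·(1 + Γ)/(1 − Γ) = 75·(1.67 + j0.248)/(0.326 − j0.248)

Z_L ≈ 216 + j222 Ω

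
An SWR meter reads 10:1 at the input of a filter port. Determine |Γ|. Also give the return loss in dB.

|Γ| = (S − 1)/(S + 1) = (10 − 1)/(10 + 1) = 9/11
RL = −20·log₁₀|Γ| = −20·log₁₀(0.818)

|Γ| ≈ 0.818; return loss ≈ 1.74 dB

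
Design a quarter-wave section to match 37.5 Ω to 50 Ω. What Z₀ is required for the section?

Z_qwt = √(Z_0·R_L) = √(50 × 37.5) = √1875

Z_qwt ≈ 43.3 Ω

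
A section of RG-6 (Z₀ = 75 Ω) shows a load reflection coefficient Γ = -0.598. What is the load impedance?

Z_L = Z_0·(1 + Γ)/(1 − Γ) = 75·(0.402)/(1.6)

Z_L ≈ 18.9 Ω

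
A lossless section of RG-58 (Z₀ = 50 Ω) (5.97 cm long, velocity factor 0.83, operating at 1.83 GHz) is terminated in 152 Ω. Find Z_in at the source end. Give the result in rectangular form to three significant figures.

Z_in ≈ 70.3 + j66.3 Ω

λ = v/f = 0.83·c / 1.83 GHz = 0.136 m
βl = 2π·l/λ = 2π × 0.439 = 158°
tan(βl) = tan(158°) = -0.405
Z_in = Z_0·(Z_L + jZ_0·tanβl)/(Z_0 + jZ_L·tanβl)
     = 50·(152 − j20.2)/(50 − j61.6)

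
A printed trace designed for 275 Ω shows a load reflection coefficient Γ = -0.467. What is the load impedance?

Z_L = Z_0·(1 + Γ)/(1 − Γ) = 275·(0.533)/(1.47)

Z_L ≈ 99.9 Ω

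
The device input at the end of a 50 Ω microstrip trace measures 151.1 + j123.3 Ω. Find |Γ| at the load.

|Γ| ≈ 0.676

Γ = (Z_L − Z_0)/(Z_L + Z_0) = (101.1 + j123.3)/(201.1 + j123.3)
|Γ| = 159/236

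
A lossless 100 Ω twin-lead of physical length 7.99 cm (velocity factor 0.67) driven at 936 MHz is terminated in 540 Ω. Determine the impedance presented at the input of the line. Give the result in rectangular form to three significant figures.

λ = v/f = 0.67·c / 936 MHz = 0.215 m
βl = 2π·l/λ = 2π × 0.372 = 134°
tan(βl) = tan(134°) = -1.04
Z_in = Z_0·(Z_L + jZ_0·tanβl)/(Z_0 + jZ_L·tanβl)
     = 100·(540 − j104)/(100 − j560)

Z_in ≈ 34.6 + j90.2 Ω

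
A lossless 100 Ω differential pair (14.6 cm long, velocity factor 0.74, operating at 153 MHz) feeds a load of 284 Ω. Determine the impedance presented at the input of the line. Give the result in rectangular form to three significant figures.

Z_in ≈ 81.9 − j97.1 Ω

λ = v/f = 0.74·c / 153 MHz = 1.45 m
βl = 2π·l/λ = 2π × 0.101 = 36.2°
tan(βl) = tan(36.2°) = 0.733
Z_in = Z_0·(Z_L + jZ_0·tanβl)/(Z_0 + jZ_L·tanβl)
     = 100·(284 + j73.3)/(100 + j208)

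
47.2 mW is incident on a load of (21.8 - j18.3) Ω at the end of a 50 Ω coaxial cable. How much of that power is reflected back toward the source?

|Γ| = |(-28.2 − j18.3)/(71.8 − j18.3)| = 0.454
|Γ|² = 0.206
P_refl = |Γ|²·P_inc = 9.72 mW, P_del = (1 − |Γ|²)·P_inc = 37.5 mW

P_reflected ≈ 9.72 mW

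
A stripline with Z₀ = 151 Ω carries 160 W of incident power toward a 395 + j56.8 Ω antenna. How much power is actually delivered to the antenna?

P_delivered ≈ 127 W

|Γ| = |(244 + j56.8)/(546 + j56.8)| = 0.456
|Γ|² = 0.208
P_refl = |Γ|²·P_inc = 33.3 W, P_del = (1 − |Γ|²)·P_inc = 127 W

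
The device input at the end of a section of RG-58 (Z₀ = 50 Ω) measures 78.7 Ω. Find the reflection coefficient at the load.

Γ = (Z_L − Z_0)/(Z_L + Z_0) = (78.7 − 50)/(78.7 + 50) = 28.7/128.7

Γ = 0.223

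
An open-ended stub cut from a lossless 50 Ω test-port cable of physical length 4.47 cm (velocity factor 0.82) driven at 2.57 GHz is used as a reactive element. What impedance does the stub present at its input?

λ = v/f = 0.82·c / 2.57 GHz = 0.0957 m
βl = 2π·l/λ = 2π × 0.467 = 168°
tan(βl) = -0.21
For an open-ended stub, Z_in = −jZ_0·cot(βl) = −jZ_0/tan(βl)

Z_in ≈ +j238 Ω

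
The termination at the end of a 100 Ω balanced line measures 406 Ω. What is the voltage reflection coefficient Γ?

Γ = 0.605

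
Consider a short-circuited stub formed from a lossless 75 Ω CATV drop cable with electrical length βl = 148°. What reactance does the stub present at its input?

tan(βl) = -0.625
For a short-circuited stub, Z_in = jZ_0·tan(βl)

X_in ≈ -46.9 Ω (capacitive)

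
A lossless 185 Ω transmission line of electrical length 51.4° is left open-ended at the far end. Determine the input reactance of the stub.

tan(βl) = 1.25
For an open-ended stub, Z_in = −jZ_0·cot(βl) = −jZ_0/tan(βl)

X_in ≈ -148 Ω (capacitive)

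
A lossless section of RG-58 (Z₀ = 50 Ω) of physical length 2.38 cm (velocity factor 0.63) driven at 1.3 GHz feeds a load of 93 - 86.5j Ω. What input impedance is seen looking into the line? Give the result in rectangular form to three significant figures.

Z_in ≈ 14.2 − j12.3 Ω

λ = v/f = 0.63·c / 1.3 GHz = 0.145 m
βl = 2π·l/λ = 2π × 0.164 = 58.9°
tan(βl) = tan(58.9°) = 1.66
Z_in = Z_0·(Z_L + jZ_0·tanβl)/(Z_0 + jZ_L·tanβl)
     = 50·(93 − j3.5)/(194 + j154)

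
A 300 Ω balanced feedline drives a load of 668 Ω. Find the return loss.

RL ≈ 8.4 dB

Γ = (668 − 300)/(668 + 300) = 0.38
RL = −20·log₁₀|Γ| = −20·log₁₀(0.38)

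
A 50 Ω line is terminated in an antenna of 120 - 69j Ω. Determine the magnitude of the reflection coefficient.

Γ = (Z_L − Z_0)/(Z_L + Z_0) = (70 − j69)/(170 − j69)
|Γ| = 98.3/183

|Γ| ≈ 0.536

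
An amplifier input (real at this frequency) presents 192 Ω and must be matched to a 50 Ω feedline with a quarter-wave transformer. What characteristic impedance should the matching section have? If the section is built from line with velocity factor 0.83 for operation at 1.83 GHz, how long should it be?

Z_qwt ≈ 98 Ω; length ≈ 3.4 cm

Z_qwt = √(Z_0·R_L) = √(50 × 192) = √9600
λ = 0.83·c/f = 0.136 m, so l = λ/4 = 0.034 m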